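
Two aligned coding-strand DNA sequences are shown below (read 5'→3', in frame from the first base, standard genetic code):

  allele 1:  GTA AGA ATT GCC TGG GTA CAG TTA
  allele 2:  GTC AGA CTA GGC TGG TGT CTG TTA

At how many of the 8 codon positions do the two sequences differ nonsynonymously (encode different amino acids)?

4

Codon 1: GTA Val / GTC Val — synonymous.
Codon 2: AGA Arg / AGA Arg — identical.
Codon 3: ATT Ile / CTA Leu — nonsynonymous.
Codon 4: GCC Ala / GGC Gly — nonsynonymous.
Codon 5: TGG Trp / TGG Trp — identical.
Codon 6: GTA Val / TGT Cys — nonsynonymous.
Codon 7: CAG Gln / CTG Leu — nonsynonymous.
Codon 8: TTA Leu / TTA Leu — identical.
Nonsynonymous differences: 4.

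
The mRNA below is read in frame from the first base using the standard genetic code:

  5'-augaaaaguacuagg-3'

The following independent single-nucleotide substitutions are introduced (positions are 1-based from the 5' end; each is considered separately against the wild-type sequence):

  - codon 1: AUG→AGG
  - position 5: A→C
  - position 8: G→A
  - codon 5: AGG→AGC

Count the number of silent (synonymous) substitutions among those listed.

0

Codon 1: AUG (Met) → AGG (Arg) — missense.
Codon 2: AAA (Lys) → ACA (Thr) — missense.
Codon 3: AGU (Ser) → AAU (Asn) — missense.
Codon 5: AGG (Arg) → AGC (Ser) — missense.
Synonymous: 0 of 4.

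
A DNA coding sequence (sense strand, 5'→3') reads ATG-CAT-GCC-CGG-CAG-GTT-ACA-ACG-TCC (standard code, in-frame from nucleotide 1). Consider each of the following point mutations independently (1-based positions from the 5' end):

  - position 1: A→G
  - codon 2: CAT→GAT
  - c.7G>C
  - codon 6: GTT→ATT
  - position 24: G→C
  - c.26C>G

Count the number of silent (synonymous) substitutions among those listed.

1

Codon 1: ATG (Met) → GTG (Val) — missense.
Codon 2: CAT (His) → GAT (Asp) — missense.
Codon 3: GCC (Ala) → CCC (Pro) — missense.
Codon 6: GTT (Val) → ATT (Ile) — missense.
Codon 8: ACG (Thr) → ACC (Thr) — synonymous.
Codon 9: TCC (Ser) → TGC (Cys) — missense.
Synonymous: 1 of 6.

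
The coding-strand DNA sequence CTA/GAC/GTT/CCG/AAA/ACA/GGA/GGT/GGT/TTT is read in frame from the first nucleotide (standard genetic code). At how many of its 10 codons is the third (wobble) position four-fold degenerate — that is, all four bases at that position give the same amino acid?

Codon 1 CTA (Leu): third position 4-fold.
Codon 2 GAC (Asp): third position 2-fold.
Codon 3 GTT (Val): third position 4-fold.
Codon 4 CCG (Pro): third position 4-fold.
Codon 5 AAA (Lys): third position 2-fold.
Codon 6 ACA (Thr): third position 4-fold.
Codon 7 GGA (Gly): third position 4-fold.
Codon 8 GGT (Gly): third position 4-fold.
Codon 9 GGT (Gly): third position 4-fold.
Codon 10 TTT (Phe): third position 2-fold.
Four-fold degenerate third positions: 7.

7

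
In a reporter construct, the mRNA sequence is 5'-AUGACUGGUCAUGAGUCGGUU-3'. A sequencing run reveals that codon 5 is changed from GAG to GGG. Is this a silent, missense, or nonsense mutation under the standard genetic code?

missense

Position 14 falls in codon 5: GAG → Glu.
After the substitution the codon is GGG → Gly.
Glu ≠ Gly, so this is a missense mutation.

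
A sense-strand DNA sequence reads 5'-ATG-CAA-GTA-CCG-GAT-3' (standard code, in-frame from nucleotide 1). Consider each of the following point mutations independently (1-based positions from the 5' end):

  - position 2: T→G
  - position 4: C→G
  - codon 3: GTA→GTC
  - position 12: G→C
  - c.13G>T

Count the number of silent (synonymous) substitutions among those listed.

2

Codon 1: ATG (Met) → AGG (Arg) — missense.
Codon 2: CAA (Gln) → GAA (Glu) — missense.
Codon 3: GTA (Val) → GTC (Val) — synonymous.
Codon 4: CCG (Pro) → CCC (Pro) — synonymous.
Codon 5: GAT (Asp) → TAT (Tyr) — missense.
Synonymous: 2 of 5.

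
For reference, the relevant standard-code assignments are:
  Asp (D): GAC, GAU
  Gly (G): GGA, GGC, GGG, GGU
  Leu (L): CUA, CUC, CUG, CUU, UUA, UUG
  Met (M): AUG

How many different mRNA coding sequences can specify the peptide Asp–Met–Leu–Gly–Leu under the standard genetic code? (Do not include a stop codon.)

288

Asp: 2 codons.
Met: 1 codon.
Leu: 6 codons.
Gly: 4 codons.
Leu: 6 codons.
2 × 1 × 6 × 4 × 6 = 288.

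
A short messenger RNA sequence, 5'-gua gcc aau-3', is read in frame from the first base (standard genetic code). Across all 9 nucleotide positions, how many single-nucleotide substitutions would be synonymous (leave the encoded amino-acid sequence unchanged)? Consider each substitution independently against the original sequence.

7

Codon 1 (GUA, Val): 3 synonymous substitutions.
Codon 2 (GCC, Ala): 3 synonymous substitutions.
Codon 3 (AAU, Asn): 1 synonymous substitution.
Total: 3 + 3 + 1 = 7.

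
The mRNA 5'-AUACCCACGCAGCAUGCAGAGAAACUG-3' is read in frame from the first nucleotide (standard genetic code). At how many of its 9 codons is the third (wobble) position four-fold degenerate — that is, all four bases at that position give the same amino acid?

4

Codon 1 AUA (Ile): third position 3-fold.
Codon 2 CCC (Pro): third position 4-fold.
Codon 3 ACG (Thr): third position 4-fold.
Codon 4 CAG (Gln): third position 2-fold.
Codon 5 CAU (His): third position 2-fold.
Codon 6 GCA (Ala): third position 4-fold.
Codon 7 GAG (Glu): third position 2-fold.
Codon 8 AAA (Lys): third position 2-fold.
Codon 9 CUG (Leu): third position 4-fold.
Four-fold degenerate third positions: 4.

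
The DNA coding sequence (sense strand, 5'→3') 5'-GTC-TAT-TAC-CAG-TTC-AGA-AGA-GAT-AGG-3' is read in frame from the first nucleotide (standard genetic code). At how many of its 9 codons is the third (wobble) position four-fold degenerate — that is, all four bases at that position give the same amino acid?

Codon 1 GTC (Val): third position 4-fold.
Codon 2 TAT (Tyr): third position 2-fold.
Codon 3 TAC (Tyr): third position 2-fold.
Codon 4 CAG (Gln): third position 2-fold.
Codon 5 TTC (Phe): third position 2-fold.
Codon 6 AGA (Arg): third position 2-fold.
Codon 7 AGA (Arg): third position 2-fold.
Codon 8 GAT (Asp): third position 2-fold.
Codon 9 AGG (Arg): third position 2-fold.
Four-fold degenerate third positions: 1.

1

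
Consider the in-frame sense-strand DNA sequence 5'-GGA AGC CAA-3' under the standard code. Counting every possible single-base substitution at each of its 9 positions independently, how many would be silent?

Codon 1 (GGA, Gly): 3 synonymous substitutions.
Codon 2 (AGC, Ser): 1 synonymous substitution.
Codon 3 (CAA, Gln): 1 synonymous substitution.
Total: 3 + 1 + 1 = 5.

5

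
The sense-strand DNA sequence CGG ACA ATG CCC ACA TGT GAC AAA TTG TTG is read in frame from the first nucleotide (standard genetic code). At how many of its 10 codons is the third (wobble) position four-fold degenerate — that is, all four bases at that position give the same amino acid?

4

Codon 1 CGG (Arg): third position 4-fold.
Codon 2 ACA (Thr): third position 4-fold.
Codon 3 ATG (Met): third position 1-fold.
Codon 4 CCC (Pro): third position 4-fold.
Codon 5 ACA (Thr): third position 4-fold.
Codon 6 TGT (Cys): third position 2-fold.
Codon 7 GAC (Asp): third position 2-fold.
Codon 8 AAA (Lys): third position 2-fold.
Codon 9 TTG (Leu): third position 2-fold.
Codon 10 TTG (Leu): third position 2-fold.
Four-fold degenerate third positions: 4.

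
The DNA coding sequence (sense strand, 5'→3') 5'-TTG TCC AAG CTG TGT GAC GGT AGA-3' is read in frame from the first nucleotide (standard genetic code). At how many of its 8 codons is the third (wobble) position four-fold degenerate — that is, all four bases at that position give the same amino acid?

Codon 1 TTG (Leu): third position 2-fold.
Codon 2 TCC (Ser): third position 4-fold.
Codon 3 AAG (Lys): third position 2-fold.
Codon 4 CTG (Leu): third position 4-fold.
Codon 5 TGT (Cys): third position 2-fold.
Codon 6 GAC (Asp): third position 2-fold.
Codon 7 GGT (Gly): third position 4-fold.
Codon 8 AGA (Arg): third position 2-fold.
Four-fold degenerate third positions: 3.

3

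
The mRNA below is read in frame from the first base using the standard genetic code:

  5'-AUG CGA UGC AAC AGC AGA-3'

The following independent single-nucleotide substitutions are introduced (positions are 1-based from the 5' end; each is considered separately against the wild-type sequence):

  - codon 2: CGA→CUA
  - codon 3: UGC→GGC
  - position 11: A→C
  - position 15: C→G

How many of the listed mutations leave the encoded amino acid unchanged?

0

Codon 2: CGA (Arg) → CUA (Leu) — missense.
Codon 3: UGC (Cys) → GGC (Gly) — missense.
Codon 4: AAC (Asn) → ACC (Thr) — missense.
Codon 5: AGC (Ser) → AGG (Arg) — missense.
Synonymous: 0 of 4.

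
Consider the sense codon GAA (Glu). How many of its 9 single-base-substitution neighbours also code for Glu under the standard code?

1

Position 1: none → 0 synonymous.
Position 2: none → 0 synonymous.
Position 3: GAG → 1 synonymous.
Total: 0 + 0 + 1 = 1.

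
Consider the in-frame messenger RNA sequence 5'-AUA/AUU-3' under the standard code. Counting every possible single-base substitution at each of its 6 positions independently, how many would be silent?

Codon 1 (AUA, Ile): 2 synonymous substitutions.
Codon 2 (AUU, Ile): 2 synonymous substitutions.
Total: 2 + 2 = 4.

4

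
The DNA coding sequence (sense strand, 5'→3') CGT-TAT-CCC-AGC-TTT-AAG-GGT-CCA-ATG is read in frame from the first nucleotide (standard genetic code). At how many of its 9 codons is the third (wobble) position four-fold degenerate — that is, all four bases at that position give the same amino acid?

Codon 1 CGT (Arg): third position 4-fold.
Codon 2 TAT (Tyr): third position 2-fold.
Codon 3 CCC (Pro): third position 4-fold.
Codon 4 AGC (Ser): third position 2-fold.
Codon 5 TTT (Phe): third position 2-fold.
Codon 6 AAG (Lys): third position 2-fold.
Codon 7 GGT (Gly): third position 4-fold.
Codon 8 CCA (Pro): third position 4-fold.
Codon 9 ATG (Met): third position 1-fold.
Four-fold degenerate third positions: 4.

4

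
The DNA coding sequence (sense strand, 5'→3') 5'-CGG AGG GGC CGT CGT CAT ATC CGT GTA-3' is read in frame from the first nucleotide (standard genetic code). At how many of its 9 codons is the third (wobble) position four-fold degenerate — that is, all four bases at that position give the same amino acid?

Codon 1 CGG (Arg): third position 4-fold.
Codon 2 AGG (Arg): third position 2-fold.
Codon 3 GGC (Gly): third position 4-fold.
Codon 4 CGT (Arg): third position 4-fold.
Codon 5 CGT (Arg): third position 4-fold.
Codon 6 CAT (His): third position 2-fold.
Codon 7 ATC (Ile): third position 3-fold.
Codon 8 CGT (Arg): third position 4-fold.
Codon 9 GTA (Val): third position 4-fold.
Four-fold degenerate third positions: 6.

6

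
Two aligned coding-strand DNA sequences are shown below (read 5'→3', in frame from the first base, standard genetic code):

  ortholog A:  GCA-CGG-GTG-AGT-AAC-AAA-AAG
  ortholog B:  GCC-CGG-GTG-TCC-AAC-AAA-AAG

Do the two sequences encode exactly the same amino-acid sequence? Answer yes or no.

yes

Codon 1: GCA Ala / GCC Ala — synonymous.
Codon 2: CGG Arg / CGG Arg — identical.
Codon 3: GTG Val / GTG Val — identical.
Codon 4: AGT Ser / TCC Ser — synonymous.
Codon 5: AAC Asn / AAC Asn — identical.
Codon 6: AAA Lys / AAA Lys — identical.
Codon 7: AAG Lys / AAG Lys — identical.
Nonsynonymous differences: 0 → same protein.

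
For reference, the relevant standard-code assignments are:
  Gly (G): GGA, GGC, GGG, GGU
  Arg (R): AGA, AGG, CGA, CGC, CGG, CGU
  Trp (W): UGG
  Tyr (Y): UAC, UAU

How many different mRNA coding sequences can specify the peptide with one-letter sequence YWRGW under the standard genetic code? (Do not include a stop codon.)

48

Tyr: 2 codons.
Trp: 1 codon.
Arg: 6 codons.
Gly: 4 codons.
Trp: 1 codon.
2 × 1 × 6 × 4 × 1 = 48.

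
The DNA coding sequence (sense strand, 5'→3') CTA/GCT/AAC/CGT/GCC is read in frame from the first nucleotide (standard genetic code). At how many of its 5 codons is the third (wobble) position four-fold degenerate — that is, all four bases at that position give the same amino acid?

4

Codon 1 CTA (Leu): third position 4-fold.
Codon 2 GCT (Ala): third position 4-fold.
Codon 3 AAC (Asn): third position 2-fold.
Codon 4 CGT (Arg): third position 4-fold.
Codon 5 GCC (Ala): third position 4-fold.
Four-fold degenerate third positions: 4.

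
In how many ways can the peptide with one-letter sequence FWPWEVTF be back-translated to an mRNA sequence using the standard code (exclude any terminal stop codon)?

512

Phe: 2 codons.
Trp: 1 codon.
Pro: 4 codons.
Trp: 1 codon.
Glu: 2 codons.
Val: 4 codons.
Thr: 4 codons.
Phe: 2 codons.
2 × 1 × 4 × 1 × 2 × 4 × 4 × 2 = 512.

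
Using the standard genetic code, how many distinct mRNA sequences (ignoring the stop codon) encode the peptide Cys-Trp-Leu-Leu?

Cys: 2 codons.
Trp: 1 codon.
Leu: 6 codons.
Leu: 6 codons.
2 × 1 × 6 × 6 = 72.

72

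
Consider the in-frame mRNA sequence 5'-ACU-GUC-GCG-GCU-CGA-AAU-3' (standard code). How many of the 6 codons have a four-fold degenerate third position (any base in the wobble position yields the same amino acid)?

Codon 1 ACU (Thr): third position 4-fold.
Codon 2 GUC (Val): third position 4-fold.
Codon 3 GCG (Ala): third position 4-fold.
Codon 4 GCU (Ala): third position 4-fold.
Codon 5 CGA (Arg): third position 4-fold.
Codon 6 AAU (Asn): third position 2-fold.
Four-fold degenerate third positions: 5.

5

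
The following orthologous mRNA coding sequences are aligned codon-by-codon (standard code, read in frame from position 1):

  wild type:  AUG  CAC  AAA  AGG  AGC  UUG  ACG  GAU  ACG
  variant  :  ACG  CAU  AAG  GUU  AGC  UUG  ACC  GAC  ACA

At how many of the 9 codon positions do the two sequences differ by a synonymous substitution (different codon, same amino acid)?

5

Codon 1: AUG Met / ACG Thr — nonsynonymous.
Codon 2: CAC His / CAU His — synonymous.
Codon 3: AAA Lys / AAG Lys — synonymous.
Codon 4: AGG Arg / GUU Val — nonsynonymous.
Codon 5: AGC Ser / AGC Ser — identical.
Codon 6: UUG Leu / UUG Leu — identical.
Codon 7: ACG Thr / ACC Thr — synonymous.
Codon 8: GAU Asp / GAC Asp — synonymous.
Codon 9: ACG Thr / ACA Thr — synonymous.
Synonymous differences: 5.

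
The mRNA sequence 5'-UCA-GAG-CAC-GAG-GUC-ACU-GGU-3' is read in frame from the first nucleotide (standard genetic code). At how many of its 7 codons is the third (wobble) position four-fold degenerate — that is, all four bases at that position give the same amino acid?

4

Codon 1 UCA (Ser): third position 4-fold.
Codon 2 GAG (Glu): third position 2-fold.
Codon 3 CAC (His): third position 2-fold.
Codon 4 GAG (Glu): third position 2-fold.
Codon 5 GUC (Val): third position 4-fold.
Codon 6 ACU (Thr): third position 4-fold.
Codon 7 GGU (Gly): third position 4-fold.
Four-fold degenerate third positions: 4.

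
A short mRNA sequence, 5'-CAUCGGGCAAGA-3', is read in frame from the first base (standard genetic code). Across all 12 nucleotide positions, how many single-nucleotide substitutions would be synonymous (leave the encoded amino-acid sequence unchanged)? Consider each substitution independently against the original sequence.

Codon 1 (CAU, His): 1 synonymous substitution.
Codon 2 (CGG, Arg): 4 synonymous substitutions.
Codon 3 (GCA, Ala): 3 synonymous substitutions.
Codon 4 (AGA, Arg): 2 synonymous substitutions.
Total: 1 + 4 + 3 + 2 = 10.

10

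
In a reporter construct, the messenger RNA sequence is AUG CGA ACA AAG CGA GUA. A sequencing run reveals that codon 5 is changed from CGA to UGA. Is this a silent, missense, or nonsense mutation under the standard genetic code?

nonsense

Position 13 falls in codon 5: CGA → Arg.
After the substitution the codon is UGA → Stop.
The new codon is a stop codon, so this is a nonsense mutation.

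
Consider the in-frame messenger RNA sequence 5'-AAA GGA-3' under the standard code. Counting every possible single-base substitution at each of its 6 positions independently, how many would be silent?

Codon 1 (AAA, Lys): 1 synonymous substitution.
Codon 2 (GGA, Gly): 3 synonymous substitutions.
Total: 1 + 3 = 4.

4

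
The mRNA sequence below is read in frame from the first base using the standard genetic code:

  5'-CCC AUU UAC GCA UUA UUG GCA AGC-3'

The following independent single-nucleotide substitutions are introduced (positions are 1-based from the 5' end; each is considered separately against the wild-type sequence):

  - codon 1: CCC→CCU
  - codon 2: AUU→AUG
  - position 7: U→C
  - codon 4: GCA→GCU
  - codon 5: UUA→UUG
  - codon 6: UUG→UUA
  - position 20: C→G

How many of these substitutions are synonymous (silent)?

Codon 1: CCC (Pro) → CCU (Pro) — synonymous.
Codon 2: AUU (Ile) → AUG (Met) — missense.
Codon 3: UAC (Tyr) → CAC (His) — missense.
Codon 4: GCA (Ala) → GCU (Ala) — synonymous.
Codon 5: UUA (Leu) → UUG (Leu) — synonymous.
Codon 6: UUG (Leu) → UUA (Leu) — synonymous.
Codon 7: GCA (Ala) → GGA (Gly) — missense.
Synonymous: 4 of 7.

4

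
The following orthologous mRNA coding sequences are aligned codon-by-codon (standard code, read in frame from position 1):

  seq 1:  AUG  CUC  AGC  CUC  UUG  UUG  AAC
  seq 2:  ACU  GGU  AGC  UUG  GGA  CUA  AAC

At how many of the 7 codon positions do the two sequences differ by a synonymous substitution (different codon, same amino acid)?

Codon 1: AUG Met / ACU Thr — nonsynonymous.
Codon 2: CUC Leu / GGU Gly — nonsynonymous.
Codon 3: AGC Ser / AGC Ser — identical.
Codon 4: CUC Leu / UUG Leu — synonymous.
Codon 5: UUG Leu / GGA Gly — nonsynonymous.
Codon 6: UUG Leu / CUA Leu — synonymous.
Codon 7: AAC Asn / AAC Asn — identical.
Synonymous differences: 2.

2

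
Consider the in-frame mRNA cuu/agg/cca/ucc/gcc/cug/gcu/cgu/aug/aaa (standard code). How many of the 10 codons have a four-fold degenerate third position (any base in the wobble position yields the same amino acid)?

7

Codon 1 CUU (Leu): third position 4-fold.
Codon 2 AGG (Arg): third position 2-fold.
Codon 3 CCA (Pro): third position 4-fold.
Codon 4 UCC (Ser): third position 4-fold.
Codon 5 GCC (Ala): third position 4-fold.
Codon 6 CUG (Leu): third position 4-fold.
Codon 7 GCU (Ala): third position 4-fold.
Codon 8 CGU (Arg): third position 4-fold.
Codon 9 AUG (Met): third position 1-fold.
Codon 10 AAA (Lys): third position 2-fold.
Four-fold degenerate third positions: 7.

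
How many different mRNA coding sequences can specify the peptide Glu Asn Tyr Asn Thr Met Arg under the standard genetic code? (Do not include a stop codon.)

Glu: 2 codons.
Asn: 2 codons.
Tyr: 2 codons.
Asn: 2 codons.
Thr: 4 codons.
Met: 1 codon.
Arg: 6 codons.
2 × 2 × 2 × 2 × 4 × 1 × 6 = 384.

384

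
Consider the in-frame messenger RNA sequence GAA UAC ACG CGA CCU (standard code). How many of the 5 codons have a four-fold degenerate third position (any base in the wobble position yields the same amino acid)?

Codon 1 GAA (Glu): third position 2-fold.
Codon 2 UAC (Tyr): third position 2-fold.
Codon 3 ACG (Thr): third position 4-fold.
Codon 4 CGA (Arg): third position 4-fold.
Codon 5 CCU (Pro): third position 4-fold.
Four-fold degenerate third positions: 3.

3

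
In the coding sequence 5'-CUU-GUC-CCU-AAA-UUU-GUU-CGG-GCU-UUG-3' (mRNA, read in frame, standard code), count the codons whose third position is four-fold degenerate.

6

Codon 1 CUU (Leu): third position 4-fold.
Codon 2 GUC (Val): third position 4-fold.
Codon 3 CCU (Pro): third position 4-fold.
Codon 4 AAA (Lys): third position 2-fold.
Codon 5 UUU (Phe): third position 2-fold.
Codon 6 GUU (Val): third position 4-fold.
Codon 7 CGG (Arg): third position 4-fold.
Codon 8 GCU (Ala): third position 4-fold.
Codon 9 UUG (Leu): third position 2-fold.
Four-fold degenerate third positions: 6.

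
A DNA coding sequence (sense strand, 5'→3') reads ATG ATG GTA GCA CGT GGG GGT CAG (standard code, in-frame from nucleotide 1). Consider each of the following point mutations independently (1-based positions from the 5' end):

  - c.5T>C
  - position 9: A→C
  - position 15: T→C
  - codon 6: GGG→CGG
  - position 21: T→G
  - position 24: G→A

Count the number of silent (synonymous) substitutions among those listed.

4

Codon 2: ATG (Met) → ACG (Thr) — missense.
Codon 3: GTA (Val) → GTC (Val) — synonymous.
Codon 5: CGT (Arg) → CGC (Arg) — synonymous.
Codon 6: GGG (Gly) → CGG (Arg) — missense.
Codon 7: GGT (Gly) → GGG (Gly) — synonymous.
Codon 8: CAG (Gln) → CAA (Gln) — synonymous.
Synonymous: 4 of 6.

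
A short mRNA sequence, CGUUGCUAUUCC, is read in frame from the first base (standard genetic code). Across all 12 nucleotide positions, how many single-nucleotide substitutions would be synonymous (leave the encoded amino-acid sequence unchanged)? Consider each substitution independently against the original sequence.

Codon 1 (CGU, Arg): 3 synonymous substitutions.
Codon 2 (UGC, Cys): 1 synonymous substitution.
Codon 3 (UAU, Tyr): 1 synonymous substitution.
Codon 4 (UCC, Ser): 3 synonymous substitutions.
Total: 3 + 1 + 1 + 3 = 8.

8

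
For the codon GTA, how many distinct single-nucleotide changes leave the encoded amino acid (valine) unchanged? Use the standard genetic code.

Position 1: none → 0 synonymous.
Position 2: none → 0 synonymous.
Position 3: GTT, GTC, GTG → 3 synonymous.
Total: 0 + 0 + 3 = 3.

3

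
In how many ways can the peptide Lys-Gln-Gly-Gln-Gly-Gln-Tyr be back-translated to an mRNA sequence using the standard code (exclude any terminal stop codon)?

512

Lys: 2 codons.
Gln: 2 codons.
Gly: 4 codons.
Gln: 2 codons.
Gly: 4 codons.
Gln: 2 codons.
Tyr: 2 codons.
2 × 2 × 4 × 2 × 4 × 2 × 2 = 512.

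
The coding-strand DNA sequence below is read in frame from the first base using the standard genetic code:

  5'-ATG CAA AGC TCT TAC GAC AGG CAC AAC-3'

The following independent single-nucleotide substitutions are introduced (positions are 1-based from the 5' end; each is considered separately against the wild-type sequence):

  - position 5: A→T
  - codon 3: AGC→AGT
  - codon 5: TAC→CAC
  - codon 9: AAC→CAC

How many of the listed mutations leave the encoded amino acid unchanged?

1

Codon 2: CAA (Gln) → CTA (Leu) — missense.
Codon 3: AGC (Ser) → AGT (Ser) — synonymous.
Codon 5: TAC (Tyr) → CAC (His) — missense.
Codon 9: AAC (Asn) → CAC (His) — missense.
Synonymous: 1 of 4.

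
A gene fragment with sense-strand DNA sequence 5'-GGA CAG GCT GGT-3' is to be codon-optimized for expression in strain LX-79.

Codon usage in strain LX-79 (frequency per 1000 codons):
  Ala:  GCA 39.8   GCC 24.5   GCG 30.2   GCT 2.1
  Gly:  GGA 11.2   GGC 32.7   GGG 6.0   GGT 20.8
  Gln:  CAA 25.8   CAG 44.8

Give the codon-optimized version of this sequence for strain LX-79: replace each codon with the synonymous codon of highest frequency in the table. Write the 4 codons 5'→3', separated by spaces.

GGC CAG GCA GGC

Codon 1 (Gly): best is GGC at 32.7.
Codon 2 (Gln): best is CAG at 44.8.
Codon 3 (Ala): best is GCA at 39.8.
Codon 4 (Gly): best is GGC at 32.7.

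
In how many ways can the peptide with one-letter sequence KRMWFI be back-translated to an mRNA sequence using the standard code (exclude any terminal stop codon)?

Lys: 2 codons.
Arg: 6 codons.
Met: 1 codon.
Trp: 1 codon.
Phe: 2 codons.
Ile: 3 codons.
2 × 6 × 1 × 1 × 2 × 3 = 72.

72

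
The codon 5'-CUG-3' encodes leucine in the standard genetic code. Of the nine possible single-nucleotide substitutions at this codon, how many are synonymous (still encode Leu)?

Position 1: UUG → 1 synonymous.
Position 2: none → 0 synonymous.
Position 3: CUU, CUC, CUA → 3 synonymous.
Total: 1 + 0 + 3 = 4.

4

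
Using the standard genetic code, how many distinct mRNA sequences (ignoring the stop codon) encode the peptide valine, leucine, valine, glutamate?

192

Val: 4 codons.
Leu: 6 codons.
Val: 4 codons.
Glu: 2 codons.
4 × 6 × 4 × 2 = 192.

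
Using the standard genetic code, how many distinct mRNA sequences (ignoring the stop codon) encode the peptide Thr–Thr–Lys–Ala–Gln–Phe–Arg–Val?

12288

Thr: 4 codons.
Thr: 4 codons.
Lys: 2 codons.
Ala: 4 codons.
Gln: 2 codons.
Phe: 2 codons.
Arg: 6 codons.
Val: 4 codons.
4 × 4 × 2 × 4 × 2 × 2 × 6 × 4 = 12288.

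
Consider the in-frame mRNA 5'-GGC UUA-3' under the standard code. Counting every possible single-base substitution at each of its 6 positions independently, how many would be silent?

Codon 1 (GGC, Gly): 3 synonymous substitutions.
Codon 2 (UUA, Leu): 2 synonymous substitutions.
Total: 3 + 2 = 5.

5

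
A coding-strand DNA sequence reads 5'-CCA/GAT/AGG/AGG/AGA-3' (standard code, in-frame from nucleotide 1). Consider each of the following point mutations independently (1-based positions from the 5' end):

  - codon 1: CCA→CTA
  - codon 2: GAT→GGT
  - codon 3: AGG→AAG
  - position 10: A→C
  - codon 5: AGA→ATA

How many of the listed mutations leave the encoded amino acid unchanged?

Codon 1: CCA (Pro) → CTA (Leu) — missense.
Codon 2: GAT (Asp) → GGT (Gly) — missense.
Codon 3: AGG (Arg) → AAG (Lys) — missense.
Codon 4: AGG (Arg) → CGG (Arg) — synonymous.
Codon 5: AGA (Arg) → ATA (Ile) — missense.
Synonymous: 1 of 5.

1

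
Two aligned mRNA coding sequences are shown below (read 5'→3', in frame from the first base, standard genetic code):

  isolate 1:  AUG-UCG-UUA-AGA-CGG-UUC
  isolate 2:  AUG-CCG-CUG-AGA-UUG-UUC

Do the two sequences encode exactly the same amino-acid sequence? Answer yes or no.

no

Codon 1: AUG Met / AUG Met — identical.
Codon 2: UCG Ser / CCG Pro — nonsynonymous.
Codon 3: UUA Leu / CUG Leu — synonymous.
Codon 4: AGA Arg / AGA Arg — identical.
Codon 5: CGG Arg / UUG Leu — nonsynonymous.
Codon 6: UUC Phe / UUC Phe — identical.
Nonsynonymous differences: 2 → different protein.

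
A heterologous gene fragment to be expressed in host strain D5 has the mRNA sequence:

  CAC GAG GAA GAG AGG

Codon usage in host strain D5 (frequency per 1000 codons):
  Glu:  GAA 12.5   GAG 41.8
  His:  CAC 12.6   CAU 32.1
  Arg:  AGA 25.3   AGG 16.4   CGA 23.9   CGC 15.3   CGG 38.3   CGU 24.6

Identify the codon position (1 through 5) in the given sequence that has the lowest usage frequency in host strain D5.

3

Codon 1 CAC (His): 12.6 per 1000.
Codon 2 GAG (Glu): 41.8 per 1000.
Codon 3 GAA (Glu): 12.5 per 1000.
Codon 4 GAG (Glu): 41.8 per 1000.
Codon 5 AGG (Arg): 16.4 per 1000.
Lowest frequency is 12.5 at codon 3.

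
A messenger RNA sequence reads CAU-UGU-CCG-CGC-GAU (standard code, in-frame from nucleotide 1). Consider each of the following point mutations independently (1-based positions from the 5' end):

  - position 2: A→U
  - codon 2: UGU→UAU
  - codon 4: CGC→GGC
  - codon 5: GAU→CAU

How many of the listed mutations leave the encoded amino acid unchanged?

0

Codon 1: CAU (His) → CUU (Leu) — missense.
Codon 2: UGU (Cys) → UAU (Tyr) — missense.
Codon 4: CGC (Arg) → GGC (Gly) — missense.
Codon 5: GAU (Asp) → CAU (His) — missense.
Synonymous: 0 of 4.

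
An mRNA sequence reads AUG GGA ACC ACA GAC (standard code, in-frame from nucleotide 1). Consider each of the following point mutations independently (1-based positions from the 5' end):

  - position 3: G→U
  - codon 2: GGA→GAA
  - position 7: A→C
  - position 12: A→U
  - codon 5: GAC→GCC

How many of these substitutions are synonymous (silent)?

1

Codon 1: AUG (Met) → AUU (Ile) — missense.
Codon 2: GGA (Gly) → GAA (Glu) — missense.
Codon 3: ACC (Thr) → CCC (Pro) — missense.
Codon 4: ACA (Thr) → ACU (Thr) — synonymous.
Codon 5: GAC (Asp) → GCC (Ala) — missense.
Synonymous: 1 of 5.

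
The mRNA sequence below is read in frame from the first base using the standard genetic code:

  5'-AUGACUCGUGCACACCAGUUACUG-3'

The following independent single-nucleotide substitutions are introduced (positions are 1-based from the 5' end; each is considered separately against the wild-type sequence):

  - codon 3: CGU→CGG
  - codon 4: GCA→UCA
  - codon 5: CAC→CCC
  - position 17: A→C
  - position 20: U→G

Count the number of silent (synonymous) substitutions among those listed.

Codon 3: CGU (Arg) → CGG (Arg) — synonymous.
Codon 4: GCA (Ala) → UCA (Ser) — missense.
Codon 5: CAC (His) → CCC (Pro) — missense.
Codon 6: CAG (Gln) → CCG (Pro) — missense.
Codon 7: UUA (Leu) → UGA (Stop) — nonsense.
Synonymous: 1 of 5.

1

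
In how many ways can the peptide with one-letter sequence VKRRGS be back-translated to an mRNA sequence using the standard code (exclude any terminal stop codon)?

Val: 4 codons.
Lys: 2 codons.
Arg: 6 codons.
Arg: 6 codons.
Gly: 4 codons.
Ser: 6 codons.
4 × 2 × 6 × 6 × 4 × 6 = 6912.

6912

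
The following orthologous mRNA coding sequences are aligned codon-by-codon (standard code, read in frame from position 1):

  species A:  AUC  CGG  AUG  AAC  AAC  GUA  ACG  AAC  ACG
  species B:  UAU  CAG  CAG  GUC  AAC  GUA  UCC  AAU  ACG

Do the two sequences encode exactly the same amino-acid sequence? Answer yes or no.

Codon 1: AUC Ile / UAU Tyr — nonsynonymous.
Codon 2: CGG Arg / CAG Gln — nonsynonymous.
Codon 3: AUG Met / CAG Gln — nonsynonymous.
Codon 4: AAC Asn / GUC Val — nonsynonymous.
Codon 5: AAC Asn / AAC Asn — identical.
Codon 6: GUA Val / GUA Val — identical.
Codon 7: ACG Thr / UCC Ser — nonsynonymous.
Codon 8: AAC Asn / AAU Asn — synonymous.
Codon 9: ACG Thr / ACG Thr — identical.
Nonsynonymous differences: 5 → different protein.

no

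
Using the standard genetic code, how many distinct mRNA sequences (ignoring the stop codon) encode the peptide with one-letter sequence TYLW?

Thr: 4 codons.
Tyr: 2 codons.
Leu: 6 codons.
Trp: 1 codon.
4 × 2 × 6 × 1 = 48.

48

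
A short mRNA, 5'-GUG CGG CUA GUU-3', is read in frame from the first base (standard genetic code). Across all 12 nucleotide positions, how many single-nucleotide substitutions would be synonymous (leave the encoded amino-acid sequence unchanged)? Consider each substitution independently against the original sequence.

Codon 1 (GUG, Val): 3 synonymous substitutions.
Codon 2 (CGG, Arg): 4 synonymous substitutions.
Codon 3 (CUA, Leu): 4 synonymous substitutions.
Codon 4 (GUU, Val): 3 synonymous substitutions.
Total: 3 + 4 + 4 + 3 = 14.

14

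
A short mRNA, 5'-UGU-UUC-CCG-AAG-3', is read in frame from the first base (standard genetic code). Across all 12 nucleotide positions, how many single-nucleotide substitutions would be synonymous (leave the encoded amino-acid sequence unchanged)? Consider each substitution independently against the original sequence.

6

Codon 1 (UGU, Cys): 1 synonymous substitution.
Codon 2 (UUC, Phe): 1 synonymous substitution.
Codon 3 (CCG, Pro): 3 synonymous substitutions.
Codon 4 (AAG, Lys): 1 synonymous substitution.
Total: 1 + 1 + 3 + 1 = 6.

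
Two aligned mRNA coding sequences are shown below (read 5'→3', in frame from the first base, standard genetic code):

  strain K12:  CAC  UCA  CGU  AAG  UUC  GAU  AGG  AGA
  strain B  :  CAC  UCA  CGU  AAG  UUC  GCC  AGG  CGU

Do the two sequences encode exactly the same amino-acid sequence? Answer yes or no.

Codon 1: CAC His / CAC His — identical.
Codon 2: UCA Ser / UCA Ser — identical.
Codon 3: CGU Arg / CGU Arg — identical.
Codon 4: AAG Lys / AAG Lys — identical.
Codon 5: UUC Phe / UUC Phe — identical.
Codon 6: GAU Asp / GCC Ala — nonsynonymous.
Codon 7: AGG Arg / AGG Arg — identical.
Codon 8: AGA Arg / CGU Arg — synonymous.
Nonsynonymous differences: 1 → different protein.

no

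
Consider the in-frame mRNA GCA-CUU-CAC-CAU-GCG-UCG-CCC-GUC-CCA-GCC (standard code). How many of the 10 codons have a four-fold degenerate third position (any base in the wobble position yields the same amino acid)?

8

Codon 1 GCA (Ala): third position 4-fold.
Codon 2 CUU (Leu): third position 4-fold.
Codon 3 CAC (His): third position 2-fold.
Codon 4 CAU (His): third position 2-fold.
Codon 5 GCG (Ala): third position 4-fold.
Codon 6 UCG (Ser): third position 4-fold.
Codon 7 CCC (Pro): third position 4-fold.
Codon 8 GUC (Val): third position 4-fold.
Codon 9 CCA (Pro): third position 4-fold.
Codon 10 GCC (Ala): third position 4-fold.
Four-fold degenerate third positions: 8.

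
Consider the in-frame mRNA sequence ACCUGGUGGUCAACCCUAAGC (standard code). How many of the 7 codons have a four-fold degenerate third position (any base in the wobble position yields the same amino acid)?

Codon 1 ACC (Thr): third position 4-fold.
Codon 2 UGG (Trp): third position 1-fold.
Codon 3 UGG (Trp): third position 1-fold.
Codon 4 UCA (Ser): third position 4-fold.
Codon 5 ACC (Thr): third position 4-fold.
Codon 6 CUA (Leu): third position 4-fold.
Codon 7 AGC (Ser): third position 2-fold.
Four-fold degenerate third positions: 4.

4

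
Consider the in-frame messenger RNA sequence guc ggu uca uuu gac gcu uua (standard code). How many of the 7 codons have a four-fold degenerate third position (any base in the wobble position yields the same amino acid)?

4

Codon 1 GUC (Val): third position 4-fold.
Codon 2 GGU (Gly): third position 4-fold.
Codon 3 UCA (Ser): third position 4-fold.
Codon 4 UUU (Phe): third position 2-fold.
Codon 5 GAC (Asp): third position 2-fold.
Codon 6 GCU (Ala): third position 4-fold.
Codon 7 UUA (Leu): third position 2-fold.
Four-fold degenerate third positions: 4.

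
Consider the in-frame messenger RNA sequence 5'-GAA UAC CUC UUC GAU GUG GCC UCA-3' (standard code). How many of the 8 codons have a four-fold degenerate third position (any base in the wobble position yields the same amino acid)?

Codon 1 GAA (Glu): third position 2-fold.
Codon 2 UAC (Tyr): third position 2-fold.
Codon 3 CUC (Leu): third position 4-fold.
Codon 4 UUC (Phe): third position 2-fold.
Codon 5 GAU (Asp): third position 2-fold.
Codon 6 GUG (Val): third position 4-fold.
Codon 7 GCC (Ala): third position 4-fold.
Codon 8 UCA (Ser): third position 4-fold.
Four-fold degenerate third positions: 4.

4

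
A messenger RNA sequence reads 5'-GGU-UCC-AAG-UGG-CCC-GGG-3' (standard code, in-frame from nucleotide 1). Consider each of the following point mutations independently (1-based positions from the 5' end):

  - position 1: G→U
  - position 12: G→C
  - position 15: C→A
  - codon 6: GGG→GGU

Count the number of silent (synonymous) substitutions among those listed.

2

Codon 1: GGU (Gly) → UGU (Cys) — missense.
Codon 4: UGG (Trp) → UGC (Cys) — missense.
Codon 5: CCC (Pro) → CCA (Pro) — synonymous.
Codon 6: GGG (Gly) → GGU (Gly) — synonymous.
Synonymous: 2 of 4.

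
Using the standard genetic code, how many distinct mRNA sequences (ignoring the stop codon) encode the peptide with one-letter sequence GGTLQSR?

27648

Gly: 4 codons.
Gly: 4 codons.
Thr: 4 codons.
Leu: 6 codons.
Gln: 2 codons.
Ser: 6 codons.
Arg: 6 codons.
4 × 4 × 4 × 6 × 2 × 6 × 6 = 27648.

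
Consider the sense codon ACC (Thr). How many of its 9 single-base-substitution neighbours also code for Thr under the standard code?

3

Position 1: none → 0 synonymous.
Position 2: none → 0 synonymous.
Position 3: ACU, ACA, ACG → 3 synonymous.
Total: 0 + 0 + 3 = 3.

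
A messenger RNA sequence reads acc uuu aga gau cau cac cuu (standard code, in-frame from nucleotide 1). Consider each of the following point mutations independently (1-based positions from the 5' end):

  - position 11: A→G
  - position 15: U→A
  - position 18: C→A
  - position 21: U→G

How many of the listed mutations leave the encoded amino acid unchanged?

Codon 4: GAU (Asp) → GGU (Gly) — missense.
Codon 5: CAU (His) → CAA (Gln) — missense.
Codon 6: CAC (His) → CAA (Gln) — missense.
Codon 7: CUU (Leu) → CUG (Leu) — synonymous.
Synonymous: 1 of 4.

1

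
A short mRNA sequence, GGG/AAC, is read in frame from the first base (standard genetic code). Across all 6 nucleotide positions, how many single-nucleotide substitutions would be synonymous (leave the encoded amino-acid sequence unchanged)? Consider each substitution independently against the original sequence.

4

Codon 1 (GGG, Gly): 3 synonymous substitutions.
Codon 2 (AAC, Asn): 1 synonymous substitution.
Total: 3 + 1 = 4.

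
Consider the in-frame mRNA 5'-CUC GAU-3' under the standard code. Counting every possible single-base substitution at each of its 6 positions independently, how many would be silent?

Codon 1 (CUC, Leu): 3 synonymous substitutions.
Codon 2 (GAU, Asp): 1 synonymous substitution.
Total: 3 + 1 = 4.

4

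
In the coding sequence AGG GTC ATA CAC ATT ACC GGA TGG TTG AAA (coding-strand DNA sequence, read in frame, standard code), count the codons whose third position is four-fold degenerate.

3

Codon 1 AGG (Arg): third position 2-fold.
Codon 2 GTC (Val): third position 4-fold.
Codon 3 ATA (Ile): third position 3-fold.
Codon 4 CAC (His): third position 2-fold.
Codon 5 ATT (Ile): third position 3-fold.
Codon 6 ACC (Thr): third position 4-fold.
Codon 7 GGA (Gly): third position 4-fold.
Codon 8 TGG (Trp): third position 1-fold.
Codon 9 TTG (Leu): third position 2-fold.
Codon 10 AAA (Lys): third position 2-fold.
Four-fold degenerate third positions: 3.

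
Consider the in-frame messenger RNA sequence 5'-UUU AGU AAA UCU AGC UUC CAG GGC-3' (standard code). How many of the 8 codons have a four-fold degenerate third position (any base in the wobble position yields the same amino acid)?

2

Codon 1 UUU (Phe): third position 2-fold.
Codon 2 AGU (Ser): third position 2-fold.
Codon 3 AAA (Lys): third position 2-fold.
Codon 4 UCU (Ser): third position 4-fold.
Codon 5 AGC (Ser): third position 2-fold.
Codon 6 UUC (Phe): third position 2-fold.
Codon 7 CAG (Gln): third position 2-fold.
Codon 8 GGC (Gly): third position 4-fold.
Four-fold degenerate third positions: 2.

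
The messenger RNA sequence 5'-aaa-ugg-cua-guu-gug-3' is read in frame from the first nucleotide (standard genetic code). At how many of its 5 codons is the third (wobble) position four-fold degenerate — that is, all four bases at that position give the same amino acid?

3

Codon 1 AAA (Lys): third position 2-fold.
Codon 2 UGG (Trp): third position 1-fold.
Codon 3 CUA (Leu): third position 4-fold.
Codon 4 GUU (Val): third position 4-fold.
Codon 5 GUG (Val): third position 4-fold.
Four-fold degenerate third positions: 3.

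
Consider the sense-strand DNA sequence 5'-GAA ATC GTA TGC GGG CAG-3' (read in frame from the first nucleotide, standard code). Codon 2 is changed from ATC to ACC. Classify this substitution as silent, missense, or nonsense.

Position 5 falls in codon 2: ATC → Ile.
After the substitution the codon is ACC → Thr.
Ile ≠ Thr, so this is a missense mutation.

missense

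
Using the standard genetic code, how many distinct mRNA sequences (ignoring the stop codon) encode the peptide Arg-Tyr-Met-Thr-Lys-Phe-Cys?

384

Arg: 6 codons.
Tyr: 2 codons.
Met: 1 codon.
Thr: 4 codons.
Lys: 2 codons.
Phe: 2 codons.
Cys: 2 codons.
6 × 2 × 1 × 4 × 2 × 2 × 2 = 384.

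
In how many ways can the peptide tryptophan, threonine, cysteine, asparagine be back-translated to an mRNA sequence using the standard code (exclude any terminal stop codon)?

16

Trp: 1 codon.
Thr: 4 codons.
Cys: 2 codons.
Asn: 2 codons.
1 × 4 × 2 × 2 = 16.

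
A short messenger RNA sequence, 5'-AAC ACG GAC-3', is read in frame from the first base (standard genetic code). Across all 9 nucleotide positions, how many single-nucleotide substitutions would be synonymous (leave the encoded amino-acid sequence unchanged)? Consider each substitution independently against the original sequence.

5

Codon 1 (AAC, Asn): 1 synonymous substitution.
Codon 2 (ACG, Thr): 3 synonymous substitutions.
Codon 3 (GAC, Asp): 1 synonymous substitution.
Total: 1 + 3 + 1 = 5.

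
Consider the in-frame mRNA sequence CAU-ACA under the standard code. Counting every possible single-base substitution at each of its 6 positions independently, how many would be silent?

Codon 1 (CAU, His): 1 synonymous substitution.
Codon 2 (ACA, Thr): 3 synonymous substitutions.
Total: 1 + 3 = 4.

4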